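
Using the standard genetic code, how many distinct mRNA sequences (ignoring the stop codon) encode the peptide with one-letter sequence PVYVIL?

2304

Pro: 4 codons.
Val: 4 codons.
Tyr: 2 codons.
Val: 4 codons.
Ile: 3 codons.
Leu: 6 codons.
4 × 4 × 2 × 4 × 3 × 6 = 2304.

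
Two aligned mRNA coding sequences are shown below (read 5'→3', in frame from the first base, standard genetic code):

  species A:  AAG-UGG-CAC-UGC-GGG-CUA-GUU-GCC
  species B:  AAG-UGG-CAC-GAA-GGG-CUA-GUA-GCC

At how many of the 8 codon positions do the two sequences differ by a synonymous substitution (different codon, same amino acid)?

Codon 1: AAG Lys / AAG Lys — identical.
Codon 2: UGG Trp / UGG Trp — identical.
Codon 3: CAC His / CAC His — identical.
Codon 4: UGC Cys / GAA Glu — nonsynonymous.
Codon 5: GGG Gly / GGG Gly — identical.
Codon 6: CUA Leu / CUA Leu — identical.
Codon 7: GUU Val / GUA Val — synonymous.
Codon 8: GCC Ala / GCC Ala — identical.
Synonymous differences: 1.

1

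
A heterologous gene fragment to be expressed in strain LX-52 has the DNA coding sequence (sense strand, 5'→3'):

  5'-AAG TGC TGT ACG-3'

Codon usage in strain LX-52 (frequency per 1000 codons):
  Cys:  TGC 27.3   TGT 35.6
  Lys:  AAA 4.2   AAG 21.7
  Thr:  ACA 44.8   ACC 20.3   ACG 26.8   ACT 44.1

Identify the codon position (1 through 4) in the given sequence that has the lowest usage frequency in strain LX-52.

Codon 1 AAG (Lys): 21.7 per 1000.
Codon 2 TGC (Cys): 27.3 per 1000.
Codon 3 TGT (Cys): 35.6 per 1000.
Codon 4 ACG (Thr): 26.8 per 1000.
Lowest frequency is 21.7 at codon 1.

1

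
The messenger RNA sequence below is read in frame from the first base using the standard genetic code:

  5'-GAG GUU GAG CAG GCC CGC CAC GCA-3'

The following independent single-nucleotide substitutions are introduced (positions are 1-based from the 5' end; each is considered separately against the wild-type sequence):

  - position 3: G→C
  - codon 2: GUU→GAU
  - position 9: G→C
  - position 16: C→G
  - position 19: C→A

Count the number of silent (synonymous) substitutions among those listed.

Codon 1: GAG (Glu) → GAC (Asp) — missense.
Codon 2: GUU (Val) → GAU (Asp) — missense.
Codon 3: GAG (Glu) → GAC (Asp) — missense.
Codon 6: CGC (Arg) → GGC (Gly) — missense.
Codon 7: CAC (His) → AAC (Asn) — missense.
Synonymous: 0 of 5.

0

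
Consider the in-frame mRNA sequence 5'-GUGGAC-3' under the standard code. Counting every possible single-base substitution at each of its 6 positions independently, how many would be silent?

Codon 1 (GUG, Val): 3 synonymous substitutions.
Codon 2 (GAC, Asp): 1 synonymous substitution.
Total: 3 + 1 = 4.

4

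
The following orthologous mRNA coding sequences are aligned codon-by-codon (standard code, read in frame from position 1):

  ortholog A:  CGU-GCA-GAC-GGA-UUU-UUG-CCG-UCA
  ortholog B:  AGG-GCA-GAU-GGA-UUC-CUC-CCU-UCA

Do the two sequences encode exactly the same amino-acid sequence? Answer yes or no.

yes

Codon 1: CGU Arg / AGG Arg — synonymous.
Codon 2: GCA Ala / GCA Ala — identical.
Codon 3: GAC Asp / GAU Asp — synonymous.
Codon 4: GGA Gly / GGA Gly — identical.
Codon 5: UUU Phe / UUC Phe — synonymous.
Codon 6: UUG Leu / CUC Leu — synonymous.
Codon 7: CCG Pro / CCU Pro — synonymous.
Codon 8: UCA Ser / UCA Ser — identical.
Nonsynonymous differences: 0 → same protein.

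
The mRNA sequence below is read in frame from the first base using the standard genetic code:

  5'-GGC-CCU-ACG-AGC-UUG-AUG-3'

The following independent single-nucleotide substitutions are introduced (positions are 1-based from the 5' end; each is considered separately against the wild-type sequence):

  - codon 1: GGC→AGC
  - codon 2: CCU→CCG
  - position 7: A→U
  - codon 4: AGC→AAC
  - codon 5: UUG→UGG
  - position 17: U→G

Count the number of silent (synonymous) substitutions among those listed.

1

Codon 1: GGC (Gly) → AGC (Ser) — missense.
Codon 2: CCU (Pro) → CCG (Pro) — synonymous.
Codon 3: ACG (Thr) → UCG (Ser) — missense.
Codon 4: AGC (Ser) → AAC (Asn) — missense.
Codon 5: UUG (Leu) → UGG (Trp) — missense.
Codon 6: AUG (Met) → AGG (Arg) — missense.
Synonymous: 1 of 6.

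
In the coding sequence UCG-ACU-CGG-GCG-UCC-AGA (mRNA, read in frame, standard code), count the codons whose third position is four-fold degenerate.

5

Codon 1 UCG (Ser): third position 4-fold.
Codon 2 ACU (Thr): third position 4-fold.
Codon 3 CGG (Arg): third position 4-fold.
Codon 4 GCG (Ala): third position 4-fold.
Codon 5 UCC (Ser): third position 4-fold.
Codon 6 AGA (Arg): third position 2-fold.
Four-fold degenerate third positions: 5.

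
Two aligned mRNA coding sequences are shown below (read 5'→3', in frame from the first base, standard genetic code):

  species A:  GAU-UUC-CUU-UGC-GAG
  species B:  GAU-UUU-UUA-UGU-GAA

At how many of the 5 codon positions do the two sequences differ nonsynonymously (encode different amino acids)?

Codon 1: GAU Asp / GAU Asp — identical.
Codon 2: UUC Phe / UUU Phe — synonymous.
Codon 3: CUU Leu / UUA Leu — synonymous.
Codon 4: UGC Cys / UGU Cys — synonymous.
Codon 5: GAG Glu / GAA Glu — synonymous.
Nonsynonymous differences: 0.

0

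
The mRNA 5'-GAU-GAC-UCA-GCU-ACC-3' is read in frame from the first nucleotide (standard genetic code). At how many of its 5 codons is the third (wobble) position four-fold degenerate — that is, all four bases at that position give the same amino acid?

Codon 1 GAU (Asp): third position 2-fold.
Codon 2 GAC (Asp): third position 2-fold.
Codon 3 UCA (Ser): third position 4-fold.
Codon 4 GCU (Ala): third position 4-fold.
Codon 5 ACC (Thr): third position 4-fold.
Four-fold degenerate third positions: 3.

3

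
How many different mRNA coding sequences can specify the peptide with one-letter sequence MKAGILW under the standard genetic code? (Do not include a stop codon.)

576

Met: 1 codon.
Lys: 2 codons.
Ala: 4 codons.
Gly: 4 codons.
Ile: 3 codons.
Leu: 6 codons.
Trp: 1 codon.
1 × 2 × 4 × 4 × 3 × 6 × 1 = 576.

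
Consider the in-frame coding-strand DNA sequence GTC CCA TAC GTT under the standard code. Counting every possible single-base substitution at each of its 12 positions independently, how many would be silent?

10

Codon 1 (GTC, Val): 3 synonymous substitutions.
Codon 2 (CCA, Pro): 3 synonymous substitutions.
Codon 3 (TAC, Tyr): 1 synonymous substitution.
Codon 4 (GTT, Val): 3 synonymous substitutions.
Total: 3 + 3 + 1 + 3 = 10.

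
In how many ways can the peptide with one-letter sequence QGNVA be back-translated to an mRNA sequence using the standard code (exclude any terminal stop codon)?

Gln: 2 codons.
Gly: 4 codons.
Asn: 2 codons.
Val: 4 codons.
Ala: 4 codons.
2 × 4 × 2 × 4 × 4 = 256.

256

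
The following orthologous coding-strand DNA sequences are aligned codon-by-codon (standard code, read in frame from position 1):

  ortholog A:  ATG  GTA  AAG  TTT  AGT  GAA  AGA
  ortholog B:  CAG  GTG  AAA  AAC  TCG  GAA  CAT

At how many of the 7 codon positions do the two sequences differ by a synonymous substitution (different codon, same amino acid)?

Codon 1: ATG Met / CAG Gln — nonsynonymous.
Codon 2: GTA Val / GTG Val — synonymous.
Codon 3: AAG Lys / AAA Lys — synonymous.
Codon 4: TTT Phe / AAC Asn — nonsynonymous.
Codon 5: AGT Ser / TCG Ser — synonymous.
Codon 6: GAA Glu / GAA Glu — identical.
Codon 7: AGA Arg / CAT His — nonsynonymous.
Synonymous differences: 3.

3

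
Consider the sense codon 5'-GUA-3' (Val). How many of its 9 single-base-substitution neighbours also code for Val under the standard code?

Position 1: none → 0 synonymous.
Position 2: none → 0 synonymous.
Position 3: GUU, GUC, GUG → 3 synonymous.
Total: 0 + 0 + 3 = 3.

3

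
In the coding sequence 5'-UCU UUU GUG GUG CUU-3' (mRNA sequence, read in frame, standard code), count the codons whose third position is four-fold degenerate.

Codon 1 UCU (Ser): third position 4-fold.
Codon 2 UUU (Phe): third position 2-fold.
Codon 3 GUG (Val): third position 4-fold.
Codon 4 GUG (Val): third position 4-fold.
Codon 5 CUU (Leu): third position 4-fold.
Four-fold degenerate third positions: 4.

4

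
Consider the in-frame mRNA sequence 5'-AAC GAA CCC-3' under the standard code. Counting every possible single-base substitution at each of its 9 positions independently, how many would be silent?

Codon 1 (AAC, Asn): 1 synonymous substitution.
Codon 2 (GAA, Glu): 1 synonymous substitution.
Codon 3 (CCC, Pro): 3 synonymous substitutions.
Total: 1 + 1 + 3 = 5.

5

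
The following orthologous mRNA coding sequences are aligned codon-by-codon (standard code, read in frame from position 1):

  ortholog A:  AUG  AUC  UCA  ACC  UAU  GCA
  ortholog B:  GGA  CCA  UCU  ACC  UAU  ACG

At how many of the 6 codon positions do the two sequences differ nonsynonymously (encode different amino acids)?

3

Codon 1: AUG Met / GGA Gly — nonsynonymous.
Codon 2: AUC Ile / CCA Pro — nonsynonymous.
Codon 3: UCA Ser / UCU Ser — synonymous.
Codon 4: ACC Thr / ACC Thr — identical.
Codon 5: UAU Tyr / UAU Tyr — identical.
Codon 6: GCA Ala / ACG Thr — nonsynonymous.
Nonsynonymous differences: 3.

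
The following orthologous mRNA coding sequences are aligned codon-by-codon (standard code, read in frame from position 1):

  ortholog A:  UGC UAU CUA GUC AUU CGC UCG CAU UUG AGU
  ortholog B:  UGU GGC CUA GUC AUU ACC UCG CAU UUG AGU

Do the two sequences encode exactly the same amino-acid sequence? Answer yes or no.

Codon 1: UGC Cys / UGU Cys — synonymous.
Codon 2: UAU Tyr / GGC Gly — nonsynonymous.
Codon 3: CUA Leu / CUA Leu — identical.
Codon 4: GUC Val / GUC Val — identical.
Codon 5: AUU Ile / AUU Ile — identical.
Codon 6: CGC Arg / ACC Thr — nonsynonymous.
Codon 7: UCG Ser / UCG Ser — identical.
Codon 8: CAU His / CAU His — identical.
Codon 9: UUG Leu / UUG Leu — identical.
Codon 10: AGU Ser / AGU Ser — identical.
Nonsynonymous differences: 2 → different protein.

no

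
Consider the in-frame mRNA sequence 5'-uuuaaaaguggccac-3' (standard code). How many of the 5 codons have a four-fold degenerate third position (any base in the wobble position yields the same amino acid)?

1

Codon 1 UUU (Phe): third position 2-fold.
Codon 2 AAA (Lys): third position 2-fold.
Codon 3 AGU (Ser): third position 2-fold.
Codon 4 GGC (Gly): third position 4-fold.
Codon 5 CAC (His): third position 2-fold.
Four-fold degenerate third positions: 1.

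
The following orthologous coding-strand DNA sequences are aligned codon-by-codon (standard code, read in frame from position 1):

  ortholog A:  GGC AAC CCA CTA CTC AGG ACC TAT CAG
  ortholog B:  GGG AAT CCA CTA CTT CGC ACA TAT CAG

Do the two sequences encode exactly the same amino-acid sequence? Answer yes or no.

yes

Codon 1: GGC Gly / GGG Gly — synonymous.
Codon 2: AAC Asn / AAT Asn — synonymous.
Codon 3: CCA Pro / CCA Pro — identical.
Codon 4: CTA Leu / CTA Leu — identical.
Codon 5: CTC Leu / CTT Leu — synonymous.
Codon 6: AGG Arg / CGC Arg — synonymous.
Codon 7: ACC Thr / ACA Thr — synonymous.
Codon 8: TAT Tyr / TAT Tyr — identical.
Codon 9: CAG Gln / CAG Gln — identical.
Nonsynonymous differences: 0 → same protein.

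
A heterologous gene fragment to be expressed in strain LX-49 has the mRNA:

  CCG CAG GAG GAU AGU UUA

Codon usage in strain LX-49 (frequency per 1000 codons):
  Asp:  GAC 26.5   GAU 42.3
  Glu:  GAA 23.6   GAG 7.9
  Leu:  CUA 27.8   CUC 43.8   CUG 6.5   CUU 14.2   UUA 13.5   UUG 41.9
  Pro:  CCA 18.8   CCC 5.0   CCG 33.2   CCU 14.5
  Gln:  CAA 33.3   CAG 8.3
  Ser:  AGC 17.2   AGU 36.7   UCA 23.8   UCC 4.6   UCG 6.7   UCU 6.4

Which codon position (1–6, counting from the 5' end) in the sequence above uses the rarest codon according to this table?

3

Codon 1 CCG (Pro): 33.2 per 1000.
Codon 2 CAG (Gln): 8.3 per 1000.
Codon 3 GAG (Glu): 7.9 per 1000.
Codon 4 GAU (Asp): 42.3 per 1000.
Codon 5 AGU (Ser): 36.7 per 1000.
Codon 6 UUA (Leu): 13.5 per 1000.
Lowest frequency is 7.9 at codon 3.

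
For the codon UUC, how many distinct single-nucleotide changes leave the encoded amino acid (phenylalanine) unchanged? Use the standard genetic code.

1

Position 1: none → 0 synonymous.
Position 2: none → 0 synonymous.
Position 3: UUU → 1 synonymous.
Total: 0 + 0 + 1 = 1.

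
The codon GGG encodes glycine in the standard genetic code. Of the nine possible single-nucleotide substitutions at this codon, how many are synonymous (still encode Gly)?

3

Position 1: none → 0 synonymous.
Position 2: none → 0 synonymous.
Position 3: GGU, GGC, GGA → 3 synonymous.
Total: 0 + 0 + 3 = 3.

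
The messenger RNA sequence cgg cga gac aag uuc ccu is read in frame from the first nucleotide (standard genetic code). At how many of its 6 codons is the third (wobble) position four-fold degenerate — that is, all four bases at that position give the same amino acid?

Codon 1 CGG (Arg): third position 4-fold.
Codon 2 CGA (Arg): third position 4-fold.
Codon 3 GAC (Asp): third position 2-fold.
Codon 4 AAG (Lys): third position 2-fold.
Codon 5 UUC (Phe): third position 2-fold.
Codon 6 CCU (Pro): third position 4-fold.
Four-fold degenerate third positions: 3.

3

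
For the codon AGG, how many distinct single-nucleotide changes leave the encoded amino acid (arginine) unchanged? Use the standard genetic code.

2

Position 1: CGG → 1 synonymous.
Position 2: none → 0 synonymous.
Position 3: AGA → 1 synonymous.
Total: 1 + 0 + 1 = 2.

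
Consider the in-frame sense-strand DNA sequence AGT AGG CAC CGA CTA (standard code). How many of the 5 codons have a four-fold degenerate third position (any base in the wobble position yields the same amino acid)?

Codon 1 AGT (Ser): third position 2-fold.
Codon 2 AGG (Arg): third position 2-fold.
Codon 3 CAC (His): third position 2-fold.
Codon 4 CGA (Arg): third position 4-fold.
Codon 5 CTA (Leu): third position 4-fold.
Four-fold degenerate third positions: 2.

2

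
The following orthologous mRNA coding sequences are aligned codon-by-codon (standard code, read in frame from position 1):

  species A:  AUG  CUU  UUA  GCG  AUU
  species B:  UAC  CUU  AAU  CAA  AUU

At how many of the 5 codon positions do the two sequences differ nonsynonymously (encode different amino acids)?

3

Codon 1: AUG Met / UAC Tyr — nonsynonymous.
Codon 2: CUU Leu / CUU Leu — identical.
Codon 3: UUA Leu / AAU Asn — nonsynonymous.
Codon 4: GCG Ala / CAA Gln — nonsynonymous.
Codon 5: AUU Ile / AUU Ile — identical.
Nonsynonymous differences: 3.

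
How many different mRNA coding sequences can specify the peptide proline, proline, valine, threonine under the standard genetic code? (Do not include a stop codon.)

256

Pro: 4 codons.
Pro: 4 codons.
Val: 4 codons.
Thr: 4 codons.
4 × 4 × 4 × 4 = 256.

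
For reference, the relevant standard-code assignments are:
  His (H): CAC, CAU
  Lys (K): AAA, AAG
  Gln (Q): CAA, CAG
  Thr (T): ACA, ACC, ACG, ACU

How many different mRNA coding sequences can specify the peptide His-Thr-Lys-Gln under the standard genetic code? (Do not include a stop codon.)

His: 2 codons.
Thr: 4 codons.
Lys: 2 codons.
Gln: 2 codons.
2 × 4 × 2 × 2 = 32.

32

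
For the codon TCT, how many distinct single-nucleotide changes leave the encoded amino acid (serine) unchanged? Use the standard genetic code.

Position 1: none → 0 synonymous.
Position 2: none → 0 synonymous.
Position 3: TCC, TCA, TCG → 3 synonymous.
Total: 0 + 0 + 3 = 3.

3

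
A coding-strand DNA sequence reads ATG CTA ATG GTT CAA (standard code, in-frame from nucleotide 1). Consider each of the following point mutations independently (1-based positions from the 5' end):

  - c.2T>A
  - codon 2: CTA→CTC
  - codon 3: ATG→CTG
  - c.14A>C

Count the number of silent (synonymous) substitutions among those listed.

Codon 1: ATG (Met) → AAG (Lys) — missense.
Codon 2: CTA (Leu) → CTC (Leu) — synonymous.
Codon 3: ATG (Met) → CTG (Leu) — missense.
Codon 5: CAA (Gln) → CCA (Pro) — missense.
Synonymous: 1 of 4.

1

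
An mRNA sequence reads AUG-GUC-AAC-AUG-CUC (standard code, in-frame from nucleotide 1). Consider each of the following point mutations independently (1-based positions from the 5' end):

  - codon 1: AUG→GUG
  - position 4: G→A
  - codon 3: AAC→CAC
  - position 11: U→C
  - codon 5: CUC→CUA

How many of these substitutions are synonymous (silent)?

Codon 1: AUG (Met) → GUG (Val) — missense.
Codon 2: GUC (Val) → AUC (Ile) — missense.
Codon 3: AAC (Asn) → CAC (His) — missense.
Codon 4: AUG (Met) → ACG (Thr) — missense.
Codon 5: CUC (Leu) → CUA (Leu) — synonymous.
Synonymous: 1 of 5.

1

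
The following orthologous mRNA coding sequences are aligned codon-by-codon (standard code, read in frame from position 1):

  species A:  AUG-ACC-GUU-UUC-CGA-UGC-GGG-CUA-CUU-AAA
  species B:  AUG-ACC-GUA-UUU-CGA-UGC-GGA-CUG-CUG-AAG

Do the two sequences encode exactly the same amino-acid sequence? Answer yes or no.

Codon 1: AUG Met / AUG Met — identical.
Codon 2: ACC Thr / ACC Thr — identical.
Codon 3: GUU Val / GUA Val — synonymous.
Codon 4: UUC Phe / UUU Phe — synonymous.
Codon 5: CGA Arg / CGA Arg — identical.
Codon 6: UGC Cys / UGC Cys — identical.
Codon 7: GGG Gly / GGA Gly — synonymous.
Codon 8: CUA Leu / CUG Leu — synonymous.
Codon 9: CUU Leu / CUG Leu — synonymous.
Codon 10: AAA Lys / AAG Lys — synonymous.
Nonsynonymous differences: 0 → same protein.

yes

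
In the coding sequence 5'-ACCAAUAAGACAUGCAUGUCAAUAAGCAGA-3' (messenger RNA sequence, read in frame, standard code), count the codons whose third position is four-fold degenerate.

Codon 1 ACC (Thr): third position 4-fold.
Codon 2 AAU (Asn): third position 2-fold.
Codon 3 AAG (Lys): third position 2-fold.
Codon 4 ACA (Thr): third position 4-fold.
Codon 5 UGC (Cys): third position 2-fold.
Codon 6 AUG (Met): third position 1-fold.
Codon 7 UCA (Ser): third position 4-fold.
Codon 8 AUA (Ile): third position 3-fold.
Codon 9 AGC (Ser): third position 2-fold.
Codon 10 AGA (Arg): third position 2-fold.
Four-fold degenerate third positions: 3.

3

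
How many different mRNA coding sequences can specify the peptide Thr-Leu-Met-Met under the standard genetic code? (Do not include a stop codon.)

24

Thr: 4 codons.
Leu: 6 codons.
Met: 1 codon.
Met: 1 codon.
4 × 6 × 1 × 1 = 24.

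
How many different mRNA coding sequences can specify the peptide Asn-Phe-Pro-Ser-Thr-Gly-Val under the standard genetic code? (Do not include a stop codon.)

Asn: 2 codons.
Phe: 2 codons.
Pro: 4 codons.
Ser: 6 codons.
Thr: 4 codons.
Gly: 4 codons.
Val: 4 codons.
2 × 2 × 4 × 6 × 4 × 4 × 4 = 6144.

6144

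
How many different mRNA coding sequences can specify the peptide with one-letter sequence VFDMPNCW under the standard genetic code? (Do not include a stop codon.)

Val: 4 codons.
Phe: 2 codons.
Asp: 2 codons.
Met: 1 codon.
Pro: 4 codons.
Asn: 2 codons.
Cys: 2 codons.
Trp: 1 codon.
4 × 2 × 2 × 1 × 4 × 2 × 2 × 1 = 256.

256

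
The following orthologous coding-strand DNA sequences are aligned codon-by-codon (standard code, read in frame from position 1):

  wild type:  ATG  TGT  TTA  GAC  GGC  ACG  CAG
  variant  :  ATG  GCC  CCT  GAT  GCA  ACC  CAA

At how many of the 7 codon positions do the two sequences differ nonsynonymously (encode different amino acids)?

3

Codon 1: ATG Met / ATG Met — identical.
Codon 2: TGT Cys / GCC Ala — nonsynonymous.
Codon 3: TTA Leu / CCT Pro — nonsynonymous.
Codon 4: GAC Asp / GAT Asp — synonymous.
Codon 5: GGC Gly / GCA Ala — nonsynonymous.
Codon 6: ACG Thr / ACC Thr — synonymous.
Codon 7: CAG Gln / CAA Gln — synonymous.
Nonsynonymous differences: 3.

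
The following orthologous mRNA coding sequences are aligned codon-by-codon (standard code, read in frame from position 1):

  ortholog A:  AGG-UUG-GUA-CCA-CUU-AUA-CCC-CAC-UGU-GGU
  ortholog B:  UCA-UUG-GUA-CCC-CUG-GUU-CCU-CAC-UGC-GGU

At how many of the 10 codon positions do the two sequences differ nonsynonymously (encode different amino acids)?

Codon 1: AGG Arg / UCA Ser — nonsynonymous.
Codon 2: UUG Leu / UUG Leu — identical.
Codon 3: GUA Val / GUA Val — identical.
Codon 4: CCA Pro / CCC Pro — synonymous.
Codon 5: CUU Leu / CUG Leu — synonymous.
Codon 6: AUA Ile / GUU Val — nonsynonymous.
Codon 7: CCC Pro / CCU Pro — synonymous.
Codon 8: CAC His / CAC His — identical.
Codon 9: UGU Cys / UGC Cys — synonymous.
Codon 10: GGU Gly / GGU Gly — identical.
Nonsynonymous differences: 2.

2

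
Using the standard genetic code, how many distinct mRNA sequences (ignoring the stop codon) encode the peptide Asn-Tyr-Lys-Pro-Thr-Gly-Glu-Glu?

2048

Asn: 2 codons.
Tyr: 2 codons.
Lys: 2 codons.
Pro: 4 codons.
Thr: 4 codons.
Gly: 4 codons.
Glu: 2 codons.
Glu: 2 codons.
2 × 2 × 2 × 4 × 4 × 4 × 2 × 2 = 2048.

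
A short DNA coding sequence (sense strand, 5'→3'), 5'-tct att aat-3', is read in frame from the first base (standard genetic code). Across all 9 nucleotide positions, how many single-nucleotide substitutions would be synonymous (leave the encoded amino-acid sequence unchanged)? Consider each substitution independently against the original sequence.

6

Codon 1 (TCT, Ser): 3 synonymous substitutions.
Codon 2 (ATT, Ile): 2 synonymous substitutions.
Codon 3 (AAT, Asn): 1 synonymous substitution.
Total: 3 + 2 + 1 = 6.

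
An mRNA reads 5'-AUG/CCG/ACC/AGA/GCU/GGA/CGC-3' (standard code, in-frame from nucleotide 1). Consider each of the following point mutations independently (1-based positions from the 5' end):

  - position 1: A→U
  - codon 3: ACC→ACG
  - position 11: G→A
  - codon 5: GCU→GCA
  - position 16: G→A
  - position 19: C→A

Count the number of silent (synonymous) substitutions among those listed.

Codon 1: AUG (Met) → UUG (Leu) — missense.
Codon 3: ACC (Thr) → ACG (Thr) — synonymous.
Codon 4: AGA (Arg) → AAA (Lys) — missense.
Codon 5: GCU (Ala) → GCA (Ala) — synonymous.
Codon 6: GGA (Gly) → AGA (Arg) — missense.
Codon 7: CGC (Arg) → AGC (Ser) — missense.
Synonymous: 2 of 6.

2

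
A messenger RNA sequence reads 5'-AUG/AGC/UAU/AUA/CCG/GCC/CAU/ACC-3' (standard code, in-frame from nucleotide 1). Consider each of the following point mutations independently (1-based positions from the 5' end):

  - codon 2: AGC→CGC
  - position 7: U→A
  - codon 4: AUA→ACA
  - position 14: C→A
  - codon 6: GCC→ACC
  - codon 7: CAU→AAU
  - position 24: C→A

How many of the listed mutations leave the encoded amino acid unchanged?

Codon 2: AGC (Ser) → CGC (Arg) — missense.
Codon 3: UAU (Tyr) → AAU (Asn) — missense.
Codon 4: AUA (Ile) → ACA (Thr) — missense.
Codon 5: CCG (Pro) → CAG (Gln) — missense.
Codon 6: GCC (Ala) → ACC (Thr) — missense.
Codon 7: CAU (His) → AAU (Asn) — missense.
Codon 8: ACC (Thr) → ACA (Thr) — synonymous.
Synonymous: 1 of 7.

1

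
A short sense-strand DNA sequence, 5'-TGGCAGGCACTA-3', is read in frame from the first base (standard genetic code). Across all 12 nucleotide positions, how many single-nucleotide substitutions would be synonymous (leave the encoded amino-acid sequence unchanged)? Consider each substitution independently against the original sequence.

8

Codon 1 (TGG, Trp): 0 synonymous substitutions.
Codon 2 (CAG, Gln): 1 synonymous substitution.
Codon 3 (GCA, Ala): 3 synonymous substitutions.
Codon 4 (CTA, Leu): 4 synonymous substitutions.
Total: 0 + 1 + 3 + 4 = 8.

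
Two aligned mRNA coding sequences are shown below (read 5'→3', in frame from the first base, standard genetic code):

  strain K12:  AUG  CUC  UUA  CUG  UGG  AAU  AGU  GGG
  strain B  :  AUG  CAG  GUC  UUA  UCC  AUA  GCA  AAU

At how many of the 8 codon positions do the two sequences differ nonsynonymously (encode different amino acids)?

Codon 1: AUG Met / AUG Met — identical.
Codon 2: CUC Leu / CAG Gln — nonsynonymous.
Codon 3: UUA Leu / GUC Val — nonsynonymous.
Codon 4: CUG Leu / UUA Leu — synonymous.
Codon 5: UGG Trp / UCC Ser — nonsynonymous.
Codon 6: AAU Asn / AUA Ile — nonsynonymous.
Codon 7: AGU Ser / GCA Ala — nonsynonymous.
Codon 8: GGG Gly / AAU Asn — nonsynonymous.
Nonsynonymous differences: 6.

6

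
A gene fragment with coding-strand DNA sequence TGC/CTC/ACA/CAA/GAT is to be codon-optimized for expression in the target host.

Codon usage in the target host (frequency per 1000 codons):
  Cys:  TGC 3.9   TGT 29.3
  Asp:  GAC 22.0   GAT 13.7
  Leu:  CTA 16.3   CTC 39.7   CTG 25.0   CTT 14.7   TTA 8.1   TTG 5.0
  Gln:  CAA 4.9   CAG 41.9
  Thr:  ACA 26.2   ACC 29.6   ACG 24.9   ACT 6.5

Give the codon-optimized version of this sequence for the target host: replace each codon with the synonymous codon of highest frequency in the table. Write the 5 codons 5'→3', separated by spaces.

TGT CTC ACC CAG GAC

Codon 1 (Cys): best is TGT at 29.3.
Codon 2 (Leu): best is CTC at 39.7.
Codon 3 (Thr): best is ACC at 29.6.
Codon 4 (Gln): best is CAG at 41.9.
Codon 5 (Asp): best is GAC at 22.0.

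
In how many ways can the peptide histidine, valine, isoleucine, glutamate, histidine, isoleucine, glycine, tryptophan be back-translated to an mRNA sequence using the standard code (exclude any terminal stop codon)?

1152

His: 2 codons.
Val: 4 codons.
Ile: 3 codons.
Glu: 2 codons.
His: 2 codons.
Ile: 3 codons.
Gly: 4 codons.
Trp: 1 codon.
2 × 4 × 3 × 2 × 2 × 3 × 4 × 1 = 1152.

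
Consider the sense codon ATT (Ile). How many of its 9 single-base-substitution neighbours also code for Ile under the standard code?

2

Position 1: none → 0 synonymous.
Position 2: none → 0 synonymous.
Position 3: ATC, ATA → 2 synonymous.
Total: 0 + 0 + 2 = 2.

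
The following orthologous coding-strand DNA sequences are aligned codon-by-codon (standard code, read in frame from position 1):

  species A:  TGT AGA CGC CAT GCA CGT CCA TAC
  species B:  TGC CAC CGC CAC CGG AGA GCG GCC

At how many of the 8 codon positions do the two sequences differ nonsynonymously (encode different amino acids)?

Codon 1: TGT Cys / TGC Cys — synonymous.
Codon 2: AGA Arg / CAC His — nonsynonymous.
Codon 3: CGC Arg / CGC Arg — identical.
Codon 4: CAT His / CAC His — synonymous.
Codon 5: GCA Ala / CGG Arg — nonsynonymous.
Codon 6: CGT Arg / AGA Arg — synonymous.
Codon 7: CCA Pro / GCG Ala — nonsynonymous.
Codon 8: TAC Tyr / GCC Ala — nonsynonymous.
Nonsynonymous differences: 4.

4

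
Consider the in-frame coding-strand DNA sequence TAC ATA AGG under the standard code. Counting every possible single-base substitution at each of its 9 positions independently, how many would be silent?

5

Codon 1 (TAC, Tyr): 1 synonymous substitution.
Codon 2 (ATA, Ile): 2 synonymous substitutions.
Codon 3 (AGG, Arg): 2 synonymous substitutions.
Total: 1 + 2 + 2 = 5.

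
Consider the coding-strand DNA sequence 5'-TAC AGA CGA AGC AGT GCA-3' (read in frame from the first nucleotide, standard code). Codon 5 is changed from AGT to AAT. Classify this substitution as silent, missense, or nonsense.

Position 14 falls in codon 5: AGT → Ser.
After the substitution the codon is AAT → Asn.
Ser ≠ Asn, so this is a missense mutation.

missense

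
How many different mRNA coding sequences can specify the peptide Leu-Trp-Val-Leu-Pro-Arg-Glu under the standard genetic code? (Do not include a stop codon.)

Leu: 6 codons.
Trp: 1 codon.
Val: 4 codons.
Leu: 6 codons.
Pro: 4 codons.
Arg: 6 codons.
Glu: 2 codons.
6 × 1 × 4 × 6 × 4 × 6 × 2 = 6912.

6912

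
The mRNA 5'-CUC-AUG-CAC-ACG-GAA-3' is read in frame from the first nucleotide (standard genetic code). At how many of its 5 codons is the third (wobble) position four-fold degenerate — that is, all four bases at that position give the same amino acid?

Codon 1 CUC (Leu): third position 4-fold.
Codon 2 AUG (Met): third position 1-fold.
Codon 3 CAC (His): third position 2-fold.
Codon 4 ACG (Thr): third position 4-fold.
Codon 5 GAA (Glu): third position 2-fold.
Four-fold degenerate third positions: 2.

2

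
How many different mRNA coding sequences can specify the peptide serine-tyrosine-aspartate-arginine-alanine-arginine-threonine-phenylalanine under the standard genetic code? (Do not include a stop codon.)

Ser: 6 codons.
Tyr: 2 codons.
Asp: 2 codons.
Arg: 6 codons.
Ala: 4 codons.
Arg: 6 codons.
Thr: 4 codons.
Phe: 2 codons.
6 × 2 × 2 × 6 × 4 × 6 × 4 × 2 = 27648.

27648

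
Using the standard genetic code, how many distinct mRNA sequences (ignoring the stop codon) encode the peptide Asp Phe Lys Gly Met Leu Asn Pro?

Asp: 2 codons.
Phe: 2 codons.
Lys: 2 codons.
Gly: 4 codons.
Met: 1 codon.
Leu: 6 codons.
Asn: 2 codons.
Pro: 4 codons.
2 × 2 × 2 × 4 × 1 × 6 × 2 × 4 = 1536.

1536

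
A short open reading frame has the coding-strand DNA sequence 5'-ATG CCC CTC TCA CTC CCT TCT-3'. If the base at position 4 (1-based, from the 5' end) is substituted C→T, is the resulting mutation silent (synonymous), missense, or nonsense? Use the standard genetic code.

Position 4 falls in codon 2: CCC → Pro.
After the substitution the codon is TCC → Ser.
Pro ≠ Ser, so this is a missense mutation.

missense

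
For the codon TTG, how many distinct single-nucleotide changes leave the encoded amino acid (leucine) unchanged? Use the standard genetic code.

Position 1: CTG → 1 synonymous.
Position 2: none → 0 synonymous.
Position 3: TTA → 1 synonymous.
Total: 1 + 0 + 1 = 2.

2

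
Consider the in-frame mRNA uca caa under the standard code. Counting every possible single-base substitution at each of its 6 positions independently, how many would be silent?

4

Codon 1 (UCA, Ser): 3 synonymous substitutions.
Codon 2 (CAA, Gln): 1 synonymous substitution.
Total: 3 + 1 = 4.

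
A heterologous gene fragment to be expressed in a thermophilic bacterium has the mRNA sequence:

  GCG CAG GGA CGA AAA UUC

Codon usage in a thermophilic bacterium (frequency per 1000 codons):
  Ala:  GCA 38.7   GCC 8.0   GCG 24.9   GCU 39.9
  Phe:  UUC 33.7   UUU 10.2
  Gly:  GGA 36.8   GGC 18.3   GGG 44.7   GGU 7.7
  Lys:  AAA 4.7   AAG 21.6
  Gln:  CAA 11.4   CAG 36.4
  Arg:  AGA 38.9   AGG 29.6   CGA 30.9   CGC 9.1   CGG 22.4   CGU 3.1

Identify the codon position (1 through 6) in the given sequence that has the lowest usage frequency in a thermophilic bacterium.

5

Codon 1 GCG (Ala): 24.9 per 1000.
Codon 2 CAG (Gln): 36.4 per 1000.
Codon 3 GGA (Gly): 36.8 per 1000.
Codon 4 CGA (Arg): 30.9 per 1000.
Codon 5 AAA (Lys): 4.7 per 1000.
Codon 6 UUC (Phe): 33.7 per 1000.
Lowest frequency is 4.7 at codon 5.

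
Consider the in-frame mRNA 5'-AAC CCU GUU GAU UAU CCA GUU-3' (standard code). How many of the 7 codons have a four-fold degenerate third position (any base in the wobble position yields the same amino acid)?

4

Codon 1 AAC (Asn): third position 2-fold.
Codon 2 CCU (Pro): third position 4-fold.
Codon 3 GUU (Val): third position 4-fold.
Codon 4 GAU (Asp): third position 2-fold.
Codon 5 UAU (Tyr): third position 2-fold.
Codon 6 CCA (Pro): third position 4-fold.
Codon 7 GUU (Val): third position 4-fold.
Four-fold degenerate third positions: 4.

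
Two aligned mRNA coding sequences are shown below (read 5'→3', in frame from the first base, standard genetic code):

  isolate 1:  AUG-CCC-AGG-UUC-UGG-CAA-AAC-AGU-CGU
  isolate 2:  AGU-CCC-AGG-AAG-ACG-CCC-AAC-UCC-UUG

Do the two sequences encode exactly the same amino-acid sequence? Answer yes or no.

Codon 1: AUG Met / AGU Ser — nonsynonymous.
Codon 2: CCC Pro / CCC Pro — identical.
Codon 3: AGG Arg / AGG Arg — identical.
Codon 4: UUC Phe / AAG Lys — nonsynonymous.
Codon 5: UGG Trp / ACG Thr — nonsynonymous.
Codon 6: CAA Gln / CCC Pro — nonsynonymous.
Codon 7: AAC Asn / AAC Asn — identical.
Codon 8: AGU Ser / UCC Ser — synonymous.
Codon 9: CGU Arg / UUG Leu — nonsynonymous.
Nonsynonymous differences: 5 → different protein.

no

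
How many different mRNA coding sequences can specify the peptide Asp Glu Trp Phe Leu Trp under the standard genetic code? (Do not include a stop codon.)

Asp: 2 codons.
Glu: 2 codons.
Trp: 1 codon.
Phe: 2 codons.
Leu: 6 codons.
Trp: 1 codon.
2 × 2 × 1 × 2 × 6 × 1 = 48.

48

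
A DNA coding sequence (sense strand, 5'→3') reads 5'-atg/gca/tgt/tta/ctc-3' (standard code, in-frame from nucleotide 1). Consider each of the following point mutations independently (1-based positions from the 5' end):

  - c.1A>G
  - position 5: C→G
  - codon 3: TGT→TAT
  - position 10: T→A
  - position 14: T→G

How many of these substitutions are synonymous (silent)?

Codon 1: ATG (Met) → GTG (Val) — missense.
Codon 2: GCA (Ala) → GGA (Gly) — missense.
Codon 3: TGT (Cys) → TAT (Tyr) — missense.
Codon 4: TTA (Leu) → ATA (Ile) — missense.
Codon 5: CTC (Leu) → CGC (Arg) — missense.
Synonymous: 0 of 5.

0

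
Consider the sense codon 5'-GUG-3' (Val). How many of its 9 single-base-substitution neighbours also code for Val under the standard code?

Position 1: none → 0 synonymous.
Position 2: none → 0 synonymous.
Position 3: GUU, GUC, GUA → 3 synonymous.
Total: 0 + 0 + 3 = 3.

3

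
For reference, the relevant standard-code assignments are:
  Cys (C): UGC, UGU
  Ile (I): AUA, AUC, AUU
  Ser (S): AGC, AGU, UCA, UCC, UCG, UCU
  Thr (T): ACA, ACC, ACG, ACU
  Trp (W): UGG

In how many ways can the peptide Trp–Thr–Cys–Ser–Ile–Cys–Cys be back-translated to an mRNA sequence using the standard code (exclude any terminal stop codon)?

Trp: 1 codon.
Thr: 4 codons.
Cys: 2 codons.
Ser: 6 codons.
Ile: 3 codons.
Cys: 2 codons.
Cys: 2 codons.
1 × 4 × 2 × 6 × 3 × 2 × 2 = 576.

576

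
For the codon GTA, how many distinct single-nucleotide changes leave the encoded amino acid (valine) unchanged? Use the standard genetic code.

Position 1: none → 0 synonymous.
Position 2: none → 0 synonymous.
Position 3: GTT, GTC, GTG → 3 synonymous.
Total: 0 + 0 + 3 = 3.

3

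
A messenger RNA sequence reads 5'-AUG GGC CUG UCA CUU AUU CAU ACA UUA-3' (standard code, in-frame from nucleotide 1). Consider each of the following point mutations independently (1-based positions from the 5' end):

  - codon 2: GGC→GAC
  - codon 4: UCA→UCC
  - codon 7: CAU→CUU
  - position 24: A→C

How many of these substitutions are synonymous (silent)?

2

Codon 2: GGC (Gly) → GAC (Asp) — missense.
Codon 4: UCA (Ser) → UCC (Ser) — synonymous.
Codon 7: CAU (His) → CUU (Leu) — missense.
Codon 8: ACA (Thr) → ACC (Thr) — synonymous.
Synonymous: 2 of 4.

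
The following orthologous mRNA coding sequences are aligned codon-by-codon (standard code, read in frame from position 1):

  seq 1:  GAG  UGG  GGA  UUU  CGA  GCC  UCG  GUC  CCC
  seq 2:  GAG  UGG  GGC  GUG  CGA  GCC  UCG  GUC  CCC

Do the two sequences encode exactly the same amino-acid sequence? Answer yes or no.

no

Codon 1: GAG Glu / GAG Glu — identical.
Codon 2: UGG Trp / UGG Trp — identical.
Codon 3: GGA Gly / GGC Gly — synonymous.
Codon 4: UUU Phe / GUG Val — nonsynonymous.
Codon 5: CGA Arg / CGA Arg — identical.
Codon 6: GCC Ala / GCC Ala — identical.
Codon 7: UCG Ser / UCG Ser — identical.
Codon 8: GUC Val / GUC Val — identical.
Codon 9: CCC Pro / CCC Pro — identical.
Nonsynonymous differences: 1 → different protein.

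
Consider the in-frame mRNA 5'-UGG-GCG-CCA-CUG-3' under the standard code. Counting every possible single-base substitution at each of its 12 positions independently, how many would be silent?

Codon 1 (UGG, Trp): 0 synonymous substitutions.
Codon 2 (GCG, Ala): 3 synonymous substitutions.
Codon 3 (CCA, Pro): 3 synonymous substitutions.
Codon 4 (CUG, Leu): 4 synonymous substitutions.
Total: 0 + 3 + 3 + 4 = 10.

10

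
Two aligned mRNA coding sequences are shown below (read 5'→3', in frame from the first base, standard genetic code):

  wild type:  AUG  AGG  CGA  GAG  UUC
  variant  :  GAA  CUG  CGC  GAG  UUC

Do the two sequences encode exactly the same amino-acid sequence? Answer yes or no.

Codon 1: AUG Met / GAA Glu — nonsynonymous.
Codon 2: AGG Arg / CUG Leu — nonsynonymous.
Codon 3: CGA Arg / CGC Arg — synonymous.
Codon 4: GAG Glu / GAG Glu — identical.
Codon 5: UUC Phe / UUC Phe — identical.
Nonsynonymous differences: 2 → different protein.

no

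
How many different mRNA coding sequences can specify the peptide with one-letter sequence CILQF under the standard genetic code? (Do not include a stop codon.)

144

Cys: 2 codons.
Ile: 3 codons.
Leu: 6 codons.
Gln: 2 codons.
Phe: 2 codons.
2 × 3 × 6 × 2 × 2 = 144.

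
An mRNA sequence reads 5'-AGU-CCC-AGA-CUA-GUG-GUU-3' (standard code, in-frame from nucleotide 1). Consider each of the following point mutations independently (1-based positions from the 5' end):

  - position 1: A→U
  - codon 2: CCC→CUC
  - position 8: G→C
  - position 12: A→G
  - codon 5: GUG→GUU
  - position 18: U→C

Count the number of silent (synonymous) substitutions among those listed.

Codon 1: AGU (Ser) → UGU (Cys) — missense.
Codon 2: CCC (Pro) → CUC (Leu) — missense.
Codon 3: AGA (Arg) → ACA (Thr) — missense.
Codon 4: CUA (Leu) → CUG (Leu) — synonymous.
Codon 5: GUG (Val) → GUU (Val) — synonymous.
Codon 6: GUU (Val) → GUC (Val) — synonymous.
Synonymous: 3 of 6.

3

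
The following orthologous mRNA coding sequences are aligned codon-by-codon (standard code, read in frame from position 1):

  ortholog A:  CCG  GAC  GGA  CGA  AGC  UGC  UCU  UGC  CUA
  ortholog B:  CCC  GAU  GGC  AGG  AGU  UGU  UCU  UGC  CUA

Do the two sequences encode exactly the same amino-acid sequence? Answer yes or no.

yes

Codon 1: CCG Pro / CCC Pro — synonymous.
Codon 2: GAC Asp / GAU Asp — synonymous.
Codon 3: GGA Gly / GGC Gly — synonymous.
Codon 4: CGA Arg / AGG Arg — synonymous.
Codon 5: AGC Ser / AGU Ser — synonymous.
Codon 6: UGC Cys / UGU Cys — synonymous.
Codon 7: UCU Ser / UCU Ser — identical.
Codon 8: UGC Cys / UGC Cys — identical.
Codon 9: CUA Leu / CUA Leu — identical.
Nonsynonymous differences: 0 → same protein.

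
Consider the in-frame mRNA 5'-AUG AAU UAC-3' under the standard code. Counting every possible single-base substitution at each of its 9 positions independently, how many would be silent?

Codon 1 (AUG, Met): 0 synonymous substitutions.
Codon 2 (AAU, Asn): 1 synonymous substitution.
Codon 3 (UAC, Tyr): 1 synonymous substitution.
Total: 0 + 1 + 1 = 2.

2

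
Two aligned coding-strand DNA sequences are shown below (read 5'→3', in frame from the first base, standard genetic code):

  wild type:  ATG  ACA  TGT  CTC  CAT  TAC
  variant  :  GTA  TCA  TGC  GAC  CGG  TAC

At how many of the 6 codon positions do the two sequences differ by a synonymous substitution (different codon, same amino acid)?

Codon 1: ATG Met / GTA Val — nonsynonymous.
Codon 2: ACA Thr / TCA Ser — nonsynonymous.
Codon 3: TGT Cys / TGC Cys — synonymous.
Codon 4: CTC Leu / GAC Asp — nonsynonymous.
Codon 5: CAT His / CGG Arg — nonsynonymous.
Codon 6: TAC Tyr / TAC Tyr — identical.
Synonymous differences: 1.

1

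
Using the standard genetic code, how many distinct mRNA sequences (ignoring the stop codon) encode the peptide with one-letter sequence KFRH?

Lys: 2 codons.
Phe: 2 codons.
Arg: 6 codons.
His: 2 codons.
2 × 2 × 6 × 2 = 48.

48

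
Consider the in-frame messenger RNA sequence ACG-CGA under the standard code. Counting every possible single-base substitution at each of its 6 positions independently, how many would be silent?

Codon 1 (ACG, Thr): 3 synonymous substitutions.
Codon 2 (CGA, Arg): 4 synonymous substitutions.
Total: 3 + 4 = 7.

7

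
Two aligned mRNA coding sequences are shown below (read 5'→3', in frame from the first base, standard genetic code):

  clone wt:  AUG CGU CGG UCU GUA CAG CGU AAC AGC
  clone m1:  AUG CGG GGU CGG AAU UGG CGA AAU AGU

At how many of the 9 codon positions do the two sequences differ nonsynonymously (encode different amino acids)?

4

Codon 1: AUG Met / AUG Met — identical.
Codon 2: CGU Arg / CGG Arg — synonymous.
Codon 3: CGG Arg / GGU Gly — nonsynonymous.
Codon 4: UCU Ser / CGG Arg — nonsynonymous.
Codon 5: GUA Val / AAU Asn — nonsynonymous.
Codon 6: CAG Gln / UGG Trp — nonsynonymous.
Codon 7: CGU Arg / CGA Arg — synonymous.
Codon 8: AAC Asn / AAU Asn — synonymous.
Codon 9: AGC Ser / AGU Ser — synonymous.
Nonsynonymous differences: 4.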